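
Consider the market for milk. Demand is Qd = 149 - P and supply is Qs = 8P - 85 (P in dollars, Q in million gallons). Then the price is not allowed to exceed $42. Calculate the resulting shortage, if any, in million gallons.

In a free market, 149 - P = 8P - 85 gives the equilibrium P* = 26, Q* = 123.
Since 42 is above P* = 26, the ceiling does not bind and the free-market outcome prevails.
Since the control does not bind, there is no shortage.

0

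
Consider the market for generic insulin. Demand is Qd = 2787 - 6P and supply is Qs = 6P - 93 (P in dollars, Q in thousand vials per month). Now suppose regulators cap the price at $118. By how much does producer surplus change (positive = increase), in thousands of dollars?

-119682

In a free market, 2787 - 6P = 6P - 93 gives the equilibrium P* = 240, Q* = 1347.
The ceiling of 118 is below the equilibrium price 240, so it binds.
At P = 118: Qd = 2787 - 6·118 = 2079 and Qs = 6·118 - 93 = 615.
Producer surplus without the control is ½ · (240 - 15.5) · 1347 = 151200.75.
With the ceiling, producers sell 615 units at 118, so PS = ½ · (118 - 15.5) · 615 = 31518.75.
Change in producer surplus = 31518.75 - 151200.75 = -119682.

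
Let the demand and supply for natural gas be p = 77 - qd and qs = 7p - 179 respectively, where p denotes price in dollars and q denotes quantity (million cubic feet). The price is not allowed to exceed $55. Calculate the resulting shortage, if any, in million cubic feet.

0

Rearranging demand gives qd = 77 - p. Without the control the market clears where 77 - p = 7p - 179, i.e. p* = 32 and q* = 45.
The ceiling of 55 is above the equilibrium price 32, so it is not binding; the market clears at p* = 32, q* = 45.
Since the control does not bind, there is no shortage.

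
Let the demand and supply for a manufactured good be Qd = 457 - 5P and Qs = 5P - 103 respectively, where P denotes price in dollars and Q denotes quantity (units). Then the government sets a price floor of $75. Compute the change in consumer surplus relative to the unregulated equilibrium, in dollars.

In a free market, 457 - 5P = 5P - 103 gives the equilibrium P* = 56, Q* = 177.
The floor of 75 is above the equilibrium price 56, so it binds.
At P = 75: Qd = 457 - 5·75 = 82 and Qs = 5·75 - 103 = 272.
Consumer surplus without the control is ½ · (91.4 - 56) · 177 = 3132.9.
With the floor, consumers buy 82 units at 75, so CS = ½ · (91.4 - 75) · 82 = 672.4.
Change in consumer surplus = 672.4 - 3132.9 = -2460.5.

-2460.5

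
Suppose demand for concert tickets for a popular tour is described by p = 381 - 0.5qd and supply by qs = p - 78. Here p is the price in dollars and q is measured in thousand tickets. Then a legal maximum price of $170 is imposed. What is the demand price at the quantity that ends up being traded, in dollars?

335

Rearranging demand gives qd = 762 - 2p. Equilibrium: 762 - 2p = p - 78, so 840 = 3p and p* = 280, q* = 202.
Because the ceiling (170) lies below the market-clearing price, it is binding.
At p = 170: qd = 762 - 2·170 = 422 and qs = 170 - 78 = 92.
Only 92 units reach the market. On the demand curve, the marginal buyer's willingness to pay at q = 92 is (762 - 92)/2 = 335.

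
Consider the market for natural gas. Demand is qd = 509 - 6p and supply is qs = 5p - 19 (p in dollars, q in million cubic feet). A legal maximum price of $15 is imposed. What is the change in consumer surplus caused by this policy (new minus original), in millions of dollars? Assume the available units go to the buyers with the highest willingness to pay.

Setting quantity demanded equal to quantity supplied, 509 - 6p = 5p - 19, gives p* = 48 and q* = 221.
Since 15 < 48, the ceiling is binding.
At p = 15: qd = 509 - 6·15 = 419 and qs = 5·15 - 19 = 56.
Consumer surplus without the control is ½ · (509/6 - 48) · 221 = 48841/12.
With the ceiling, 56 units are sold at 15 (assume they go to the highest-value buyers). The demand price at q = 56 is 75.5, so CS = ½ · [(509/6 - 15) + (75.5 - 15)] · 56 = 10948/3.
Change in consumer surplus = 10948/3 - 48841/12 = -420.75.

-420.75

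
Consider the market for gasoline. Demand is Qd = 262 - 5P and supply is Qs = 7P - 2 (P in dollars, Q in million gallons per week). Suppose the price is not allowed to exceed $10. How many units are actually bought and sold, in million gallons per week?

Without the control the market clears where 262 - 5P = 7P - 2, i.e. P* = 22 and Q* = 152.
The ceiling of 10 is below the equilibrium price 22, so it binds.
At P = 10: Qd = 262 - 5·10 = 212 and Qs = 7·10 - 2 = 68.
The quantity actually transacted is the short side, supply: 68.

68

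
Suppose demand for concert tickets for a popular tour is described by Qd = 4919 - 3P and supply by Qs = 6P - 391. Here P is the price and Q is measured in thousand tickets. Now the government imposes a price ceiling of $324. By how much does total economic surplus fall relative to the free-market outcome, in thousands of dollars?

636804

In a free market, 4919 - 3P = 6P - 391 gives the equilibrium P* = 590, Q* = 3149.
The ceiling of 324 is below the equilibrium price 590, so it binds.
At P = 324: Qd = 4919 - 3·324 = 3947 and Qs = 6·324 - 391 = 1553.
Quantity traded falls to 1553. At Q = 1553 the demand price is (4919 - 1553)/3 = 1122 and the supply price is (391 + 1553)/6 = 324.
Deadweight loss = ½ · (1122 - 324) · (3149 - 1553) = ½ · 798 · 1596 = 636804.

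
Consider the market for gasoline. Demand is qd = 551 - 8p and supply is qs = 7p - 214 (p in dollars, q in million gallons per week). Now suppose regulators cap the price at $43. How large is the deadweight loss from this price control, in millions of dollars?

Without the control the market clears where 551 - 8p = 7p - 214, i.e. p* = 51 and q* = 143.
The ceiling of 43 is below the equilibrium price 51, so it binds.
At p = 43: qd = 551 - 8·43 = 207 and qs = 7·43 - 214 = 87.
Quantity traded falls to 87. At q = 87 the demand price is (551 - 87)/8 = 58 and the supply price is (214 + 87)/7 = 43.
Deadweight loss = ½ · (58 - 43) · (143 - 87) = ½ · 15 · 56 = 420.

420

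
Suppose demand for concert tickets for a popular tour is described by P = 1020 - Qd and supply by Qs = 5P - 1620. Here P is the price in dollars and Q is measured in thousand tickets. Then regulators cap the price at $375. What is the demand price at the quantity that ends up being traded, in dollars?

Rearranging demand gives Qd = 1020 - P. In a free market, 1020 - P = 5P - 1620 gives the equilibrium P* = 440, Q* = 580.
The ceiling of 375 is below the equilibrium price 440, so it binds.
At P = 375: Qd = 1020 - 375 = 645 and Qs = 5·375 - 1620 = 255.
Only 255 units reach the market. On the demand curve, the marginal buyer's willingness to pay at Q = 255 is (1020 - 255) = 765.

765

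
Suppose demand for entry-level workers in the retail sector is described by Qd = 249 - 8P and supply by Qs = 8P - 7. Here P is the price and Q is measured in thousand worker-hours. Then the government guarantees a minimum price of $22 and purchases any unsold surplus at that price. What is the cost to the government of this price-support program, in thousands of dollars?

In a free market, 249 - 8P = 8P - 7 gives the equilibrium P* = 16, Q* = 121.
Since 22 > 16, the floor is binding.
At P = 22: Qd = 249 - 8·22 = 73 and Qs = 8·22 - 7 = 169.
Surplus = Qs - Qd = 96.
Government expenditure = surplus × support price = 96 × 22 = 2112.

2112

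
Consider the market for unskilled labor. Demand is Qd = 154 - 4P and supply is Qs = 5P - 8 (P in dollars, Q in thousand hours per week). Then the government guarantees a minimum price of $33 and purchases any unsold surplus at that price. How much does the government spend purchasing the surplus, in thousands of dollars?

In a free market, 154 - 4P = 5P - 8 gives the equilibrium P* = 18, Q* = 82.
The floor of 33 is above the equilibrium price 18, so it binds.
At P = 33: Qd = 154 - 4·33 = 22 and Qs = 5·33 - 8 = 157.
Surplus = Qs - Qd = 135.
Government expenditure = surplus × support price = 135 × 33 = 4455.

4455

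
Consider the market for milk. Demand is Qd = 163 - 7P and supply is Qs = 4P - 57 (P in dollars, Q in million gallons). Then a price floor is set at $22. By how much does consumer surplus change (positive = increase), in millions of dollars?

Equilibrium: 163 - 7P = 4P - 57, so 220 = 11P and P* = 20, Q* = 23.
Because the floor (22) lies above the market-clearing price, it is binding.
At P = 22: Qd = 163 - 7·22 = 9 and Qs = 4·22 - 57 = 31.
Consumer surplus without the control is ½ · (163/7 - 20) · 23 = 529/14.
With the floor, consumers buy 9 units at 22, so CS = ½ · (163/7 - 22) · 9 = 81/14.
Change in consumer surplus = 81/14 - 529/14 = -32.

-32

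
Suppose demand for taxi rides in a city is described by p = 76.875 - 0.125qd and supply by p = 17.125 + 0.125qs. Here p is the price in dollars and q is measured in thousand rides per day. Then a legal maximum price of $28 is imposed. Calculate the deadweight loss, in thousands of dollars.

2888

Rearranging demand gives qd = 615 - 8p; rearranging supply gives qs = 8p - 137. Equilibrium: 615 - 8p = 8p - 137, so 752 = 16p and p* = 47, q* = 239.
The ceiling of 28 is below the equilibrium price 47, so it binds.
At p = 28: qd = 615 - 8·28 = 391 and qs = 8·28 - 137 = 87.
Quantity traded falls to 87. At q = 87 the demand price is (615 - 87)/8 = 66 and the supply price is (137 + 87)/8 = 28.
Deadweight loss = ½ · (66 - 28) · (239 - 87) = ½ · 38 · 152 = 2888.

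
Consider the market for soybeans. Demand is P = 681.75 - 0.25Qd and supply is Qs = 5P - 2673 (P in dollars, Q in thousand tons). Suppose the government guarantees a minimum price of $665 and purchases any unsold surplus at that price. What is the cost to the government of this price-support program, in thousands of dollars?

Rearranging demand gives Qd = 2727 - 4P. In a free market, 2727 - 4P = 5P - 2673 gives the equilibrium P* = 600, Q* = 327.
Because the floor (665) lies above the market-clearing price, it is binding.
At P = 665: Qd = 2727 - 4·665 = 67 and Qs = 5·665 - 2673 = 652.
Surplus = Qs - Qd = 585.
Government expenditure = surplus × support price = 585 × 665 = 389025.

389025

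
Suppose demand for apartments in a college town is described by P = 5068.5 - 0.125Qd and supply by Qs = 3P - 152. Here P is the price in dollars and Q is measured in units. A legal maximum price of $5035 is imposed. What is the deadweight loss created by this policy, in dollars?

Rearranging demand gives Qd = 40548 - 8P. Without the control the market clears where 40548 - 8P = 3P - 152, i.e. P* = 3700 and Q* = 10948.
Since 5035 is above P* = 3700, the ceiling does not bind and the free-market outcome prevails.
Since the control does not bind, no trades are prevented and deadweight loss is zero.

0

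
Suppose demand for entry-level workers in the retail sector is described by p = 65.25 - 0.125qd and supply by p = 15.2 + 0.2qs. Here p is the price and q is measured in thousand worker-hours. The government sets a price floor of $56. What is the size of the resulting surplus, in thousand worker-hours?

Rearranging demand gives qd = 522 - 8p; rearranging supply gives qs = 5p - 76. Without the control the market clears where 522 - 8p = 5p - 76, i.e. p* = 46 and q* = 154.
The floor of 56 is above the equilibrium price 46, so it binds.
At p = 56: qd = 522 - 8·56 = 74 and qs = 5·56 - 76 = 204.
Surplus = qs - qd = 204 - 74 = 130.

130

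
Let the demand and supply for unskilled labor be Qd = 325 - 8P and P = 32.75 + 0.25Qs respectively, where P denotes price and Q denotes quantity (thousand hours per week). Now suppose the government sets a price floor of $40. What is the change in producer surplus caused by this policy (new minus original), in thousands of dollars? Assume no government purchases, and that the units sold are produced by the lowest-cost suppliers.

Rearranging supply gives Qs = 4P - 131. In a free market, 325 - 8P = 4P - 131 gives the equilibrium P* = 38, Q* = 21.
Since 40 > 38, the floor is binding.
At P = 40: Qd = 325 - 8·40 = 5 and Qs = 4·40 - 131 = 29.
Producer surplus without the control is ½ · (38 - 32.75) · 21 = 55.125.
With the floor, 5 units are sold at 40. The supply price at Q = 5 is 34, so PS = ½ · [(40 - 32.75) + (40 - 34)] · 5 = 33.125.
Change in producer surplus = 33.125 - 55.125 = -22.

-22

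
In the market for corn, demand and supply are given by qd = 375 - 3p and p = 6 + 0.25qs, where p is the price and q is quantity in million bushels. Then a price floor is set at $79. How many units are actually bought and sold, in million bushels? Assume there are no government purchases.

Rearranging supply gives qs = 4p - 24. Setting quantity demanded equal to quantity supplied, 375 - 3p = 4p - 24, gives p* = 57 and q* = 204.
Because the floor (79) lies above the market-clearing price, it is binding.
At p = 79: qd = 375 - 3·79 = 138 and qs = 4·79 - 24 = 292.
The quantity actually transacted is the short side, demand: 138.

138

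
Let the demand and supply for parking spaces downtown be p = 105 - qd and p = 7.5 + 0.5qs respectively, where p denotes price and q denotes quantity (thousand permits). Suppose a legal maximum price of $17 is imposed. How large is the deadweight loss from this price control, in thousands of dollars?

1587

Rearranging demand gives qd = 105 - p; rearranging supply gives qs = 2p - 15. Without the control the market clears where 105 - p = 2p - 15, i.e. p* = 40 and q* = 65.
The ceiling of 17 is below the equilibrium price 40, so it binds.
At p = 17: qd = 105 - 17 = 88 and qs = 2·17 - 15 = 19.
Quantity traded falls to 19. At q = 19 the demand price is 105 - 19 = 86 and the supply price is (15 + 19)/2 = 17.
Deadweight loss = ½ · (86 - 17) · (65 - 19) = ½ · 69 · 46 = 1587.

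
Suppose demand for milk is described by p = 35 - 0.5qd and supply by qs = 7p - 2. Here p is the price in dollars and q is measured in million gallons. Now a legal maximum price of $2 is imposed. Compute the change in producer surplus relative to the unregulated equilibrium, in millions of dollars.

Rearranging demand gives qd = 70 - 2p. Equilibrium: 70 - 2p = 7p - 2, so 72 = 9p and p* = 8, q* = 54.
The ceiling of 2 is below the equilibrium price 8, so it binds.
At p = 2: qd = 70 - 2·2 = 66 and qs = 7·2 - 2 = 12.
Producer surplus without the control is ½ · (8 - 2/7) · 54 = 1458/7.
With the ceiling, producers sell 12 units at 2, so PS = ½ · (2 - 2/7) · 12 = 72/7.
Change in producer surplus = 72/7 - 1458/7 = -198.

-198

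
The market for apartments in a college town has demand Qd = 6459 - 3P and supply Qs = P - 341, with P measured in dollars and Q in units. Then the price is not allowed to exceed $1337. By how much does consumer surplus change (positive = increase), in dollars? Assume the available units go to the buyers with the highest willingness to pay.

339586.5

Setting quantity demanded equal to quantity supplied, 6459 - 3P = P - 341, gives P* = 1700 and Q* = 1359.
The ceiling of 1337 is below the equilibrium price 1700, so it binds.
At P = 1337: Qd = 6459 - 3·1337 = 2448 and Qs = 1337 - 341 = 996.
Consumer surplus without the control is ½ · (2153 - 1700) · 1359 = 307813.5.
With the ceiling, 996 units are sold at 1337 (assume they go to the highest-value buyers). The demand price at Q = 996 is 1821, so CS = ½ · [(2153 - 1337) + (1821 - 1337)] · 996 = 647400.
Change in consumer surplus = 647400 - 307813.5 = 339586.5.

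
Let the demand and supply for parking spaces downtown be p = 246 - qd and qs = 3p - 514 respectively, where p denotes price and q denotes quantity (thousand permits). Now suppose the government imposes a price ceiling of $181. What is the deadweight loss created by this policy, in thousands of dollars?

Rearranging demand gives qd = 246 - p. In a free market, 246 - p = 3p - 514 gives the equilibrium p* = 190, q* = 56.
Since 181 < 190, the ceiling is binding.
At p = 181: qd = 246 - 181 = 65 and qs = 3·181 - 514 = 29.
Quantity traded falls to 29. At q = 29 the demand price is 246 - 29 = 217 and the supply price is (514 + 29)/3 = 181.
Deadweight loss = ½ · (217 - 181) · (56 - 29) = ½ · 36 · 27 = 486.

486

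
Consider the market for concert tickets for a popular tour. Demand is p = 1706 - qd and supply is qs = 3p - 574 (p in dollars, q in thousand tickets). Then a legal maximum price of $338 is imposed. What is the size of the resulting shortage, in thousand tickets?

Rearranging demand gives qd = 1706 - p. Setting quantity demanded equal to quantity supplied, 1706 - p = 3p - 574, gives p* = 570 and q* = 1136.
Since 338 < 570, the ceiling is binding.
At p = 338: qd = 1706 - 338 = 1368 and qs = 3·338 - 574 = 440.
Shortage = qd - qs = 1368 - 440 = 928.

928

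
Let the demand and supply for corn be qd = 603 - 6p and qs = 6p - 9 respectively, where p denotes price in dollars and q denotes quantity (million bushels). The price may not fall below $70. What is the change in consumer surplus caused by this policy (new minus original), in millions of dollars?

Equilibrium: 603 - 6p = 6p - 9, so 612 = 12p and p* = 51, q* = 297.
Because the floor (70) lies above the market-clearing price, it is binding.
At p = 70: qd = 603 - 6·70 = 183 and qs = 6·70 - 9 = 411.
Consumer surplus without the control is ½ · (100.5 - 51) · 297 = 7350.75.
With the floor, consumers buy 183 units at 70, so CS = ½ · (100.5 - 70) · 183 = 2790.75.
Change in consumer surplus = 2790.75 - 7350.75 = -4560.

-4560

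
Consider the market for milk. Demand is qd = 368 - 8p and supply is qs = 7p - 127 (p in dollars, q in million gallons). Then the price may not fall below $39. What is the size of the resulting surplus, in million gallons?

90

Setting quantity demanded equal to quantity supplied, 368 - 8p = 7p - 127, gives p* = 33 and q* = 104.
Because the floor (39) lies above the market-clearing price, it is binding.
At p = 39: qd = 368 - 8·39 = 56 and qs = 7·39 - 127 = 146.
Surplus = qs - qd = 146 - 56 = 90.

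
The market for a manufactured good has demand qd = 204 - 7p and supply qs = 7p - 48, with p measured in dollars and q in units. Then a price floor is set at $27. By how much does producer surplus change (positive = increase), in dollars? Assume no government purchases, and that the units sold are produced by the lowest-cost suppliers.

-148.5

Without the control the market clears where 204 - 7p = 7p - 48, i.e. p* = 18 and q* = 78.
The floor of 27 is above the equilibrium price 18, so it binds.
At p = 27: qd = 204 - 7·27 = 15 and qs = 7·27 - 48 = 141.
Producer surplus without the control is ½ · (18 - 48/7) · 78 = 3042/7.
With the floor, 15 units are sold at 27. The supply price at q = 15 is 9, so PS = ½ · [(27 - 48/7) + (27 - 9)] · 15 = 4005/14.
Change in producer surplus = 4005/14 - 3042/7 = -148.5.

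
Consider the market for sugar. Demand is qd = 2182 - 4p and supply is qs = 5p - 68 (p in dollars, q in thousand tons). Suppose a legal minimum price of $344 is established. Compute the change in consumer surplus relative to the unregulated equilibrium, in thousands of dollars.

Setting quantity demanded equal to quantity supplied, 2182 - 4p = 5p - 68, gives p* = 250 and q* = 1182.
Because the floor (344) lies above the market-clearing price, it is binding.
At p = 344: qd = 2182 - 4·344 = 806 and qs = 5·344 - 68 = 1652.
Consumer surplus without the control is ½ · (545.5 - 250) · 1182 = 174640.5.
With the floor, consumers buy 806 units at 344, so CS = ½ · (545.5 - 344) · 806 = 81204.5.
Change in consumer surplus = 81204.5 - 174640.5 = -93436.

-93436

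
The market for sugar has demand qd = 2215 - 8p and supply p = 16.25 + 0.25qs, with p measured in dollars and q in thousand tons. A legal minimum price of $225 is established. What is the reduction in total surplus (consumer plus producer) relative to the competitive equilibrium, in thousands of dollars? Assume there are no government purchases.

Rearranging supply gives qs = 4p - 65. Without the control the market clears where 2215 - 8p = 4p - 65, i.e. p* = 190 and q* = 695.
Because the floor (225) lies above the market-clearing price, it is binding.
At p = 225: qd = 2215 - 8·225 = 415 and qs = 4·225 - 65 = 835.
Quantity traded falls to 415. At q = 415 the demand price is (2215 - 415)/8 = 225 and the supply price is (65 + 415)/4 = 120.
Deadweight loss = ½ · (225 - 120) · (695 - 415) = ½ · 105 · 280 = 14700.

14700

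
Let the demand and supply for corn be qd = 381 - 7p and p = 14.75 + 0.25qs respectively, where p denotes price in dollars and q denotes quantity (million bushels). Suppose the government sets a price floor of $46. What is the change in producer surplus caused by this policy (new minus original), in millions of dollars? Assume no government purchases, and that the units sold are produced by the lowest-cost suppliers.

133.5

Rearranging supply gives qs = 4p - 59. Equilibrium: 381 - 7p = 4p - 59, so 440 = 11p and p* = 40, q* = 101.
Since 46 > 40, the floor is binding.
At p = 46: qd = 381 - 7·46 = 59 and qs = 4·46 - 59 = 125.
Producer surplus without the control is ½ · (40 - 14.75) · 101 = 1275.125.
With the floor, 59 units are sold at 46. The supply price at q = 59 is 29.5, so PS = ½ · [(46 - 14.75) + (46 - 29.5)] · 59 = 1408.625.
Change in producer surplus = 1408.625 - 1275.125 = 133.5.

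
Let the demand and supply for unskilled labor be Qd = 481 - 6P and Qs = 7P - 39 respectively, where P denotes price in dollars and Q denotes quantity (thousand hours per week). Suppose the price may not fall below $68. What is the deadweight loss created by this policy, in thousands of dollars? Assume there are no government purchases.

4368

Setting quantity demanded equal to quantity supplied, 481 - 6P = 7P - 39, gives P* = 40 and Q* = 241.
The floor of 68 is above the equilibrium price 40, so it binds.
At P = 68: Qd = 481 - 6·68 = 73 and Qs = 7·68 - 39 = 437.
Quantity traded falls to 73. At Q = 73 the demand price is (481 - 73)/6 = 68 and the supply price is (39 + 73)/7 = 16.
Deadweight loss = ½ · (68 - 16) · (241 - 73) = ½ · 52 · 168 = 4368.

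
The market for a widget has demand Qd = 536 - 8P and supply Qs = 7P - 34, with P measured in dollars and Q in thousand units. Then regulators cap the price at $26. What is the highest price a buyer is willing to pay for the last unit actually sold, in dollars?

Without the control the market clears where 536 - 8P = 7P - 34, i.e. P* = 38 and Q* = 232.
The ceiling of 26 is below the equilibrium price 38, so it binds.
At P = 26: Qd = 536 - 8·26 = 328 and Qs = 7·26 - 34 = 148.
Only 148 units reach the market. On the demand curve, the marginal buyer's willingness to pay at Q = 148 is (536 - 148)/8 = 48.5.

48.5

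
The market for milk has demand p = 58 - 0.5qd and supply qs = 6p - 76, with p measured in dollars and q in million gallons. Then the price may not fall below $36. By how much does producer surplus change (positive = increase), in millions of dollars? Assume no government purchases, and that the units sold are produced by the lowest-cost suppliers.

Rearranging demand gives qd = 116 - 2p. Equilibrium: 116 - 2p = 6p - 76, so 192 = 8p and p* = 24, q* = 68.
Since 36 > 24, the floor is binding.
At p = 36: qd = 116 - 2·36 = 44 and qs = 6·36 - 76 = 140.
Producer surplus without the control is ½ · (24 - 38/3) · 68 = 1156/3.
With the floor, 44 units are sold at 36. The supply price at q = 44 is 20, so PS = ½ · [(36 - 38/3) + (36 - 20)] · 44 = 2596/3.
Change in producer surplus = 2596/3 - 1156/3 = 480.

480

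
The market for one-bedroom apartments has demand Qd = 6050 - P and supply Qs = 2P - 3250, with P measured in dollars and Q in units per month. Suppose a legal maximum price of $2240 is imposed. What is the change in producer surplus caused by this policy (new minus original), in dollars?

-1797400

Setting quantity demanded equal to quantity supplied, 6050 - P = 2P - 3250, gives P* = 3100 and Q* = 2950.
Because the ceiling (2240) lies below the market-clearing price, it is binding.
At P = 2240: Qd = 6050 - 2240 = 3810 and Qs = 2·2240 - 3250 = 1230.
Producer surplus without the control is ½ · (3100 - 1625) · 2950 = 2175625.
With the ceiling, producers sell 1230 units at 2240, so PS = ½ · (2240 - 1625) · 1230 = 378225.
Change in producer surplus = 378225 - 2175625 = -1797400.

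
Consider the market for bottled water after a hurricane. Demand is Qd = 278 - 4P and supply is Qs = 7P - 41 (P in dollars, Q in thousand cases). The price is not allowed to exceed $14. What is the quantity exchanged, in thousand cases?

In a free market, 278 - 4P = 7P - 41 gives the equilibrium P* = 29, Q* = 162.
The ceiling of 14 is below the equilibrium price 29, so it binds.
At P = 14: Qd = 278 - 4·14 = 222 and Qs = 7·14 - 41 = 57.
The quantity actually transacted is the short side, supply: 57.

57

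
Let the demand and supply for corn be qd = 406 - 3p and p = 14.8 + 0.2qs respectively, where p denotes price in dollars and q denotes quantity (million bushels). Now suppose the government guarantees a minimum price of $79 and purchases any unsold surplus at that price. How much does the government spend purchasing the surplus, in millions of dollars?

Rearranging supply gives qs = 5p - 74. Setting quantity demanded equal to quantity supplied, 406 - 3p = 5p - 74, gives p* = 60 and q* = 226.
Since 79 > 60, the floor is binding.
At p = 79: qd = 406 - 3·79 = 169 and qs = 5·79 - 74 = 321.
Surplus = qs - qd = 152.
Government expenditure = surplus × support price = 152 × 79 = 12008.

12008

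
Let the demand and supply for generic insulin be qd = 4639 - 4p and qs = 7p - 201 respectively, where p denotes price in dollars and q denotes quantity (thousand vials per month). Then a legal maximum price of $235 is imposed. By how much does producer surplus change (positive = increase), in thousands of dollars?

Setting quantity demanded equal to quantity supplied, 4639 - 4p = 7p - 201, gives p* = 440 and q* = 2879.
The ceiling of 235 is below the equilibrium price 440, so it binds.
At p = 235: qd = 4639 - 4·235 = 3699 and qs = 7·235 - 201 = 1444.
Producer surplus without the control is ½ · (440 - 201/7) · 2879 = 8288641/14.
With the ceiling, producers sell 1444 units at 235, so PS = ½ · (235 - 201/7) · 1444 = 1042568/7.
Change in producer surplus = 1042568/7 - 8288641/14 = -443107.5.

-443107.5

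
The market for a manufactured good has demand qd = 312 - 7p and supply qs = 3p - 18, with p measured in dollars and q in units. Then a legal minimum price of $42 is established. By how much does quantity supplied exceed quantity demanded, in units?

90

Without the control the market clears where 312 - 7p = 3p - 18, i.e. p* = 33 and q* = 81.
Because the floor (42) lies above the market-clearing price, it is binding.
At p = 42: qd = 312 - 7·42 = 18 and qs = 3·42 - 18 = 108.
Surplus = qs - qd = 108 - 18 = 90.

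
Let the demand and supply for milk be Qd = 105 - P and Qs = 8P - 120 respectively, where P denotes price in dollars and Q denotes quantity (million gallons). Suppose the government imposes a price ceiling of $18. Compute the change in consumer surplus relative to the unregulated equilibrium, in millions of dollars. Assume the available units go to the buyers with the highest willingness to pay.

Without the control the market clears where 105 - P = 8P - 120, i.e. P* = 25 and Q* = 80.
The ceiling of 18 is below the equilibrium price 25, so it binds.
At P = 18: Qd = 105 - 18 = 87 and Qs = 8·18 - 120 = 24.
Consumer surplus without the control is ½ · (105 - 25) · 80 = 3200.
With the ceiling, 24 units are sold at 18 (assume they go to the highest-value buyers). The demand price at Q = 24 is 81, so CS = ½ · [(105 - 18) + (81 - 18)] · 24 = 1800.
Change in consumer surplus = 1800 - 3200 = -1400.

-1400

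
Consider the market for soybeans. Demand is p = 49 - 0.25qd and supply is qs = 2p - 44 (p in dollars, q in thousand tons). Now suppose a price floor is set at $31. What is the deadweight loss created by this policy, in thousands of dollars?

Rearranging demand gives qd = 196 - 4p. In a free market, 196 - 4p = 2p - 44 gives the equilibrium p* = 40, q* = 36.
The floor of 31 is below the equilibrium price 40, so it is not binding; the market clears at p* = 40, q* = 36.
Since the control does not bind, no trades are prevented and deadweight loss is zero.

0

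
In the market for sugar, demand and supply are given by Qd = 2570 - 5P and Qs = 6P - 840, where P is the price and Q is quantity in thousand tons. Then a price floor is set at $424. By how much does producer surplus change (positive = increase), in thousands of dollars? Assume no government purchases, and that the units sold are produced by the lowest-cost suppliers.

In a free market, 2570 - 5P = 6P - 840 gives the equilibrium P* = 310, Q* = 1020.
Since 424 > 310, the floor is binding.
At P = 424: Qd = 2570 - 5·424 = 450 and Qs = 6·424 - 840 = 1704.
Producer surplus without the control is ½ · (310 - 140) · 1020 = 86700.
With the floor, 450 units are sold at 424. The supply price at Q = 450 is 215, so PS = ½ · [(424 - 140) + (424 - 215)] · 450 = 110925.
Change in producer surplus = 110925 - 86700 = 24225.

24225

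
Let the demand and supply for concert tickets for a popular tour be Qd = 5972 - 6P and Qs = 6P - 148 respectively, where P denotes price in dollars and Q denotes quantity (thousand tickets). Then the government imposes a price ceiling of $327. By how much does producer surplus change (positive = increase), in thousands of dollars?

-432429

Setting quantity demanded equal to quantity supplied, 5972 - 6P = 6P - 148, gives P* = 510 and Q* = 2912.
Since 327 < 510, the ceiling is binding.
At P = 327: Qd = 5972 - 6·327 = 4010 and Qs = 6·327 - 148 = 1814.
Producer surplus without the control is ½ · (510 - 74/3) · 2912 = 2119936/3.
With the ceiling, producers sell 1814 units at 327, so PS = ½ · (327 - 74/3) · 1814 = 822649/3.
Change in producer surplus = 822649/3 - 2119936/3 = -432429.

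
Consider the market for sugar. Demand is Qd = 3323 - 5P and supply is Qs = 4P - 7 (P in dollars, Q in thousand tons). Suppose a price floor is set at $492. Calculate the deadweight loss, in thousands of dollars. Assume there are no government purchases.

83722.5

Without the control the market clears where 3323 - 5P = 4P - 7, i.e. P* = 370 and Q* = 1473.
Because the floor (492) lies above the market-clearing price, it is binding.
At P = 492: Qd = 3323 - 5·492 = 863 and Qs = 4·492 - 7 = 1961.
Quantity traded falls to 863. At Q = 863 the demand price is (3323 - 863)/5 = 492 and the supply price is (7 + 863)/4 = 217.5.
Deadweight loss = ½ · (492 - 217.5) · (1473 - 863) = ½ · 274.5 · 610 = 83722.5.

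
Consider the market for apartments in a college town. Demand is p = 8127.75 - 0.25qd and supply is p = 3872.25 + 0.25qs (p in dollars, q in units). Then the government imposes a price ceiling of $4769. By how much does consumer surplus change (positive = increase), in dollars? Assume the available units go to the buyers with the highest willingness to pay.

Rearranging demand gives qd = 32511 - 4p; rearranging supply gives qs = 4p - 15489. Without the control the market clears where 32511 - 4p = 4p - 15489, i.e. p* = 6000 and q* = 8511.
Because the ceiling (4769) lies below the market-clearing price, it is binding.
At p = 4769: qd = 32511 - 4·4769 = 13435 and qs = 4·4769 - 15489 = 3587.
Consumer surplus without the control is ½ · (8127.75 - 6000) · 8511 = 9054640.125.
With the ceiling, 3587 units are sold at 4769 (assume they go to the highest-value buyers). The demand price at q = 3587 is 7231, so CS = ½ · [(8127.75 - 4769) + (7231 - 4769)] · 3587 = 10439515.125.
Change in consumer surplus = 10439515.125 - 9054640.125 = 1384875.

1384875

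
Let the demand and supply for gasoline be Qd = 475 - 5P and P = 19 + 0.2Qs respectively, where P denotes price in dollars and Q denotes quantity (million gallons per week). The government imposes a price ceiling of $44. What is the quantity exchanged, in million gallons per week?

125

Rearranging supply gives Qs = 5P - 95. In a free market, 475 - 5P = 5P - 95 gives the equilibrium P* = 57, Q* = 190.
Since 44 < 57, the ceiling is binding.
At P = 44: Qd = 475 - 5·44 = 255 and Qs = 5·44 - 95 = 125.
The quantity actually transacted is the short side, supply: 125.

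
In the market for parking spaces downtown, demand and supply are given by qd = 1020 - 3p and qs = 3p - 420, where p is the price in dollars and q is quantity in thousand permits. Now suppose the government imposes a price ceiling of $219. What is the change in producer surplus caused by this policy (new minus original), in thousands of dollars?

Without the control the market clears where 1020 - 3p = 3p - 420, i.e. p* = 240 and q* = 300.
Since 219 < 240, the ceiling is binding.
At p = 219: qd = 1020 - 3·219 = 363 and qs = 3·219 - 420 = 237.
Producer surplus without the control is ½ · (240 - 140) · 300 = 15000.
With the ceiling, producers sell 237 units at 219, so PS = ½ · (219 - 140) · 237 = 9361.5.
Change in producer surplus = 9361.5 - 15000 = -5638.5.

-5638.5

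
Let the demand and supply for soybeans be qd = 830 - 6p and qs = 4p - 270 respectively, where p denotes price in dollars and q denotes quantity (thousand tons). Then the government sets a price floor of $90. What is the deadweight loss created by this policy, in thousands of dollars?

In a free market, 830 - 6p = 4p - 270 gives the equilibrium p* = 110, q* = 170.
Since 90 is below p* = 110, the floor does not bind and the free-market outcome prevails.
Since the control does not bind, no trades are prevented and deadweight loss is zero.

0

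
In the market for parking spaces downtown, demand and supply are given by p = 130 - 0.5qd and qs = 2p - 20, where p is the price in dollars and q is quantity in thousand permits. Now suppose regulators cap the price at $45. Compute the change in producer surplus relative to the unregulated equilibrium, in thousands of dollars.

-2375

Rearranging demand gives qd = 260 - 2p. Equilibrium: 260 - 2p = 2p - 20, so 280 = 4p and p* = 70, q* = 120.
Because the ceiling (45) lies below the market-clearing price, it is binding.
At p = 45: qd = 260 - 2·45 = 170 and qs = 2·45 - 20 = 70.
Producer surplus without the control is ½ · (70 - 10) · 120 = 3600.
With the ceiling, producers sell 70 units at 45, so PS = ½ · (45 - 10) · 70 = 1225.
Change in producer surplus = 1225 - 3600 = -2375.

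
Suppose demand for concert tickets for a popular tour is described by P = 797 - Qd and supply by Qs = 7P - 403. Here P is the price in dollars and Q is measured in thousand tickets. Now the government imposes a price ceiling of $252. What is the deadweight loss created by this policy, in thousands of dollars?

0

Rearranging demand gives Qd = 797 - P. Without the control the market clears where 797 - P = 7P - 403, i.e. P* = 150 and Q* = 647.
The ceiling of 252 is above the equilibrium price 150, so it is not binding; the market clears at P* = 150, Q* = 647.
Since the control does not bind, no trades are prevented and deadweight loss is zero.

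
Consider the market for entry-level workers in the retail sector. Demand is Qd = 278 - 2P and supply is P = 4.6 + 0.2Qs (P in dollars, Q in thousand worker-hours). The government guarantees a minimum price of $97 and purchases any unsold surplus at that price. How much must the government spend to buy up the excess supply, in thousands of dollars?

Rearranging supply gives Qs = 5P - 23. Setting quantity demanded equal to quantity supplied, 278 - 2P = 5P - 23, gives P* = 43 and Q* = 192.
The floor of 97 is above the equilibrium price 43, so it binds.
At P = 97: Qd = 278 - 2·97 = 84 and Qs = 5·97 - 23 = 462.
Surplus = Qs - Qd = 378.
Government expenditure = surplus × support price = 378 × 97 = 36666.

36666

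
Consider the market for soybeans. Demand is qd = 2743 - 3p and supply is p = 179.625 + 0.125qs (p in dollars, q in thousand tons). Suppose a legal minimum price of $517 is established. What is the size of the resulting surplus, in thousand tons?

1507

Rearranging supply gives qs = 8p - 1437. Setting quantity demanded equal to quantity supplied, 2743 - 3p = 8p - 1437, gives p* = 380 and q* = 1603.
Since 517 > 380, the floor is binding.
At p = 517: qd = 2743 - 3·517 = 1192 and qs = 8·517 - 1437 = 2699.
Surplus = qs - qd = 2699 - 1192 = 1507.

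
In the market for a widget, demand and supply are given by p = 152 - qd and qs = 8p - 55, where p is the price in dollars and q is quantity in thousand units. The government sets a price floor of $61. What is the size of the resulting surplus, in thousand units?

342

Rearranging demand gives qd = 152 - p. Setting quantity demanded equal to quantity supplied, 152 - p = 8p - 55, gives p* = 23 and q* = 129.
The floor of 61 is above the equilibrium price 23, so it binds.
At p = 61: qd = 152 - 61 = 91 and qs = 8·61 - 55 = 433.
Surplus = qs - qd = 433 - 91 = 342.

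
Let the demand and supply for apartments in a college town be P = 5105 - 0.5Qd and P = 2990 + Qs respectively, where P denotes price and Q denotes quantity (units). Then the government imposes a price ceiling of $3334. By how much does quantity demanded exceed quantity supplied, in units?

Rearranging demand gives Qd = 10210 - 2P; rearranging supply gives Qs = P - 2990. Without the control the market clears where 10210 - 2P = P - 2990, i.e. P* = 4400 and Q* = 1410.
The ceiling of 3334 is below the equilibrium price 4400, so it binds.
At P = 3334: Qd = 10210 - 2·3334 = 3542 and Qs = 3334 - 2990 = 344.
Shortage = Qd - Qs = 3542 - 344 = 3198.

3198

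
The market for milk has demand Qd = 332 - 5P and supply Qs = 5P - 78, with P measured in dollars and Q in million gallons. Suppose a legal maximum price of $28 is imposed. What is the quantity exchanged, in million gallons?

Without the control the market clears where 332 - 5P = 5P - 78, i.e. P* = 41 and Q* = 127.
Because the ceiling (28) lies below the market-clearing price, it is binding.
At P = 28: Qd = 332 - 5·28 = 192 and Qs = 5·28 - 78 = 62.
The quantity actually transacted is the short side, supply: 62.

62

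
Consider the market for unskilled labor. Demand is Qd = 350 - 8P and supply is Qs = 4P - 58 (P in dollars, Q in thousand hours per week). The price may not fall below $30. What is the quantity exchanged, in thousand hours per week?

Equilibrium: 350 - 8P = 4P - 58, so 408 = 12P and P* = 34, Q* = 78.
Since 30 is below P* = 34, the floor does not bind and the free-market outcome prevails.

78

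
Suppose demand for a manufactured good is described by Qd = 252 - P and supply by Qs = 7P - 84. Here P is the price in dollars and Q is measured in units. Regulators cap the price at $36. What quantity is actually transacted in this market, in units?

168

Equilibrium: 252 - P = 7P - 84, so 336 = 8P and P* = 42, Q* = 210.
Since 36 < 42, the ceiling is binding.
At P = 36: Qd = 252 - 36 = 216 and Qs = 7·36 - 84 = 168.
The quantity actually transacted is the short side, supply: 168.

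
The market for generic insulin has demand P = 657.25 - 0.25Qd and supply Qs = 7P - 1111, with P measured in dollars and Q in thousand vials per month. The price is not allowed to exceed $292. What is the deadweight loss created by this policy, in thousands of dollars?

Rearranging demand gives Qd = 2629 - 4P. Equilibrium: 2629 - 4P = 7P - 1111, so 3740 = 11P and P* = 340, Q* = 1269.
Since 292 < 340, the ceiling is binding.
At P = 292: Qd = 2629 - 4·292 = 1461 and Qs = 7·292 - 1111 = 933.
Quantity traded falls to 933. At Q = 933 the demand price is (2629 - 933)/4 = 424 and the supply price is (1111 + 933)/7 = 292.
Deadweight loss = ½ · (424 - 292) · (1269 - 933) = ½ · 132 · 336 = 22176.

22176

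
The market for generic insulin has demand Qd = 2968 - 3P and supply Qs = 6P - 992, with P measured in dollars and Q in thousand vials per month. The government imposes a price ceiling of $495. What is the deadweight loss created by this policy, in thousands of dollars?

0

In a free market, 2968 - 3P = 6P - 992 gives the equilibrium P* = 440, Q* = 1648.
The ceiling of 495 is above the equilibrium price 440, so it is not binding; the market clears at P* = 440, Q* = 1648.
Since the control does not bind, no trades are prevented and deadweight loss is zero.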